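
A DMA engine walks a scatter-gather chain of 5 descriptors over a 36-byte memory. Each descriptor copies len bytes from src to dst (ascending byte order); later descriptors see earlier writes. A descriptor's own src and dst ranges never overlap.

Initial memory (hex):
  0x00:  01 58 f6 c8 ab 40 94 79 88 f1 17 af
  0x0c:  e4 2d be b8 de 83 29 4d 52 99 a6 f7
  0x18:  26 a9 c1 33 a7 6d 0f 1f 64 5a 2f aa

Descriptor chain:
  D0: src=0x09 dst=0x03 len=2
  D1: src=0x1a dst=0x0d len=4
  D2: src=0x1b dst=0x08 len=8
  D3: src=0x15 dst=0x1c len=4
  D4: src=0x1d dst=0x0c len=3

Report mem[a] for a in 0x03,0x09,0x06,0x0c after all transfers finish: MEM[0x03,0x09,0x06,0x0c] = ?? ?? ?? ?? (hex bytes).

D0: mem[0x03..0x04] <- [f1 17]
D1: mem[0x0d..0x10] <- [c1 33 a7 6d]
D2: mem[0x08..0x0f] <- [33 a7 6d 0f 1f 64 5a 2f]
D3: mem[0x1c..0x1f] <- [99 a6 f7 26]
D4: mem[0x0c..0x0e] <- [a6 f7 26]
query mem[0x03]=0xf1, mem[0x09]=0xa7, mem[0x06]=0x94, mem[0x0c]=0xa6

MEM[0x03,0x09,0x06,0x0c] = f1 a7 94 a6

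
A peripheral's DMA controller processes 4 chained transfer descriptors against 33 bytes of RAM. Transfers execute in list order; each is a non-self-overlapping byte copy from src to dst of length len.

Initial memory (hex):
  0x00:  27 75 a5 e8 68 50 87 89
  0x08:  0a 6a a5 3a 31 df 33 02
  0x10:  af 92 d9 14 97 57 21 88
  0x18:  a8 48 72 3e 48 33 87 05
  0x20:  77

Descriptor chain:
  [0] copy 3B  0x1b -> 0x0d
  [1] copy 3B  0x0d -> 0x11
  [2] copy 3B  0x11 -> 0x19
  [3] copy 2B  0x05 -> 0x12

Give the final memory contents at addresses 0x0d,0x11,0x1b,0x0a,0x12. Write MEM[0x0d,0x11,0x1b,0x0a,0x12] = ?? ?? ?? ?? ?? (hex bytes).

MEM[0x0d,0x11,0x1b,0x0a,0x12] = 3e 3e 33 a5 50

  after D0: wrote 3B at 0x0d = 3e4833
  after D1: wrote 3B at 0x11 = 3e4833
  after D2: wrote 3B at 0x19 = 3e4833
  after D3: wrote 2B at 0x12 = 5087
query mem[0x0d]=0x3e, mem[0x11]=0x3e, mem[0x1b]=0x33, mem[0x0a]=0xa5, mem[0x12]=0x50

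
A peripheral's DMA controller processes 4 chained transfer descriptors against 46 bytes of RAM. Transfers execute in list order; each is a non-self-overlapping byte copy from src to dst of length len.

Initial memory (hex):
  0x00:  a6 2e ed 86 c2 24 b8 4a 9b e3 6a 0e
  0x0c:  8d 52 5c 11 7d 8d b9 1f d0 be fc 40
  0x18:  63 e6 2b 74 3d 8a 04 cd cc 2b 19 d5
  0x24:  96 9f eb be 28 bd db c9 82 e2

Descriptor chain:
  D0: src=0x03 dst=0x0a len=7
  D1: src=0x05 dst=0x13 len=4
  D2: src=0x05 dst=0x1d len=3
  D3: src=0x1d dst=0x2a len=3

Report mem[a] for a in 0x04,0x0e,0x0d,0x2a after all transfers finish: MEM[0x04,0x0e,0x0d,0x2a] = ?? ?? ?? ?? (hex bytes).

#0 dst[0x0a+7] := {0x86,0xc2,0x24,0xb8,0x4a,0x9b,0xe3}
#1 dst[0x13+4] := {0x24,0xb8,0x4a,0x9b}
#2 dst[0x1d+3] := {0x24,0xb8,0x4a}
#3 dst[0x2a+3] := {0x24,0xb8,0x4a}
query mem[0x04]=0xc2, mem[0x0e]=0x4a, mem[0x0d]=0xb8, mem[0x2a]=0x24

MEM[0x04,0x0e,0x0d,0x2a] = c2 4a b8 24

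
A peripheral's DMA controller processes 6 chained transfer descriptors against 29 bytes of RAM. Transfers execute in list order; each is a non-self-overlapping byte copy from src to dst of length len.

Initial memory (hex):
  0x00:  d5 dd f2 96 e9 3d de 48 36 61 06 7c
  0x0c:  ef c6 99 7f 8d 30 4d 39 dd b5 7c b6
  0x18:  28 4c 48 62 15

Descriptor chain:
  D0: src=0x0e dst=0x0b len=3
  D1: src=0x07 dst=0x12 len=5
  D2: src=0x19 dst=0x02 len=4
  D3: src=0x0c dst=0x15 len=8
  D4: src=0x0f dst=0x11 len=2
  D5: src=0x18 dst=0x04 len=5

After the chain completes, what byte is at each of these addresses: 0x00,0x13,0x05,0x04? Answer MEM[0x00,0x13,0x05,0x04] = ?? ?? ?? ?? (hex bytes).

[0] 0x0e->0x0b len=3 : 99 7f 8d
[1] 0x07->0x12 len=5 : 48 36 61 06 99
[2] 0x19->0x02 len=4 : 4c 48 62 15
[3] 0x0c->0x15 len=8 : 7f 8d 99 7f 8d 30 48 36
[4] 0x0f->0x11 len=2 : 7f 8d
[5] 0x18->0x04 len=5 : 7f 8d 30 48 36
query mem[0x00]=0xd5, mem[0x13]=0x36, mem[0x05]=0x8d, mem[0x04]=0x7f

MEM[0x00,0x13,0x05,0x04] = d5 36 8d 7f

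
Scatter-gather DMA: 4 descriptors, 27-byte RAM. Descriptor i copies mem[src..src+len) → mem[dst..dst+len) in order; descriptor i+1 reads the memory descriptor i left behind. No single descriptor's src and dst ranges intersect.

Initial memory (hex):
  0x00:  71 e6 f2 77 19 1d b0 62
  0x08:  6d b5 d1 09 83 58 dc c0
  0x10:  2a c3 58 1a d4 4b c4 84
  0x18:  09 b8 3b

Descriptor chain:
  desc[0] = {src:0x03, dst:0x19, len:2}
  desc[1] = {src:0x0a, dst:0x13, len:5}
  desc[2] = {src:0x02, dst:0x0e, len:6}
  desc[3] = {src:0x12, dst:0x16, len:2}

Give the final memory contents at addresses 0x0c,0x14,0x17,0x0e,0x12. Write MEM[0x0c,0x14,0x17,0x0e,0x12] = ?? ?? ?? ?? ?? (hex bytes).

MEM[0x0c,0x14,0x17,0x0e,0x12] = 83 09 62 f2 b0

[0] 0x03->0x19 len=2 : 77 19
[1] 0x0a->0x13 len=5 : d1 09 83 58 dc
[2] 0x02->0x0e len=6 : f2 77 19 1d b0 62
[3] 0x12->0x16 len=2 : b0 62
query mem[0x0c]=0x83, mem[0x14]=0x09, mem[0x17]=0x62, mem[0x0e]=0xf2, mem[0x12]=0xb0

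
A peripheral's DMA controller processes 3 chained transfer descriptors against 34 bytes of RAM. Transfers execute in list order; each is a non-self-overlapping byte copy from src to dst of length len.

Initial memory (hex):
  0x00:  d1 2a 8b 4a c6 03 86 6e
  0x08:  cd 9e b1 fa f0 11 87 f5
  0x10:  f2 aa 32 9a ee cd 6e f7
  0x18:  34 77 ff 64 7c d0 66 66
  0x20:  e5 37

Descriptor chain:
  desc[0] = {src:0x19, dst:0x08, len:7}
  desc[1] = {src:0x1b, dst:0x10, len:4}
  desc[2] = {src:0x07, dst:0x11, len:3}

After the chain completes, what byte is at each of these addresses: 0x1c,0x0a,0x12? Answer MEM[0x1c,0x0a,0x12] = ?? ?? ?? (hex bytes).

#0 dst[0x08+7] := {0x77,0xff,0x64,0x7c,0xd0,0x66,0x66}
#1 dst[0x10+4] := {0x64,0x7c,0xd0,0x66}
#2 dst[0x11+3] := {0x6e,0x77,0xff}
query mem[0x1c]=0x7c, mem[0x0a]=0x64, mem[0x12]=0x77

MEM[0x1c,0x0a,0x12] = 7c 64 77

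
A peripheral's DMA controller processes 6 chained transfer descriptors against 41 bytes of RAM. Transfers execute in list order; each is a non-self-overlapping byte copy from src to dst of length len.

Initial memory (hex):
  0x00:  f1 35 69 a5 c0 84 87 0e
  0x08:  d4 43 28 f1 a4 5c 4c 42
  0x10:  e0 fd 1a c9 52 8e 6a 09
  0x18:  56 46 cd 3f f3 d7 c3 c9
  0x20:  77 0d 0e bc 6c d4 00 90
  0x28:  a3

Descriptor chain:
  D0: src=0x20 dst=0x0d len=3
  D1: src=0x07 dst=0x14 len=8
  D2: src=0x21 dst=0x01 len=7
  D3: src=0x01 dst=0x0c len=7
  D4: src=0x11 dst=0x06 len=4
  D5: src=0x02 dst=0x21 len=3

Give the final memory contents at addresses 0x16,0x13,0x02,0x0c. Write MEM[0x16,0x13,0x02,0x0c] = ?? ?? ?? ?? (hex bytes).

MEM[0x16,0x13,0x02,0x0c] = 43 c9 0e 0d

[0] 0x20->0x0d len=3 : 77 0d 0e
[1] 0x07->0x14 len=8 : 0e d4 43 28 f1 a4 77 0d
[2] 0x21->0x01 len=7 : 0d 0e bc 6c d4 00 90
[3] 0x01->0x0c len=7 : 0d 0e bc 6c d4 00 90
[4] 0x11->0x06 len=4 : 00 90 c9 0e
[5] 0x02->0x21 len=3 : 0e bc 6c
query mem[0x16]=0x43, mem[0x13]=0xc9, mem[0x02]=0x0e, mem[0x0c]=0x0d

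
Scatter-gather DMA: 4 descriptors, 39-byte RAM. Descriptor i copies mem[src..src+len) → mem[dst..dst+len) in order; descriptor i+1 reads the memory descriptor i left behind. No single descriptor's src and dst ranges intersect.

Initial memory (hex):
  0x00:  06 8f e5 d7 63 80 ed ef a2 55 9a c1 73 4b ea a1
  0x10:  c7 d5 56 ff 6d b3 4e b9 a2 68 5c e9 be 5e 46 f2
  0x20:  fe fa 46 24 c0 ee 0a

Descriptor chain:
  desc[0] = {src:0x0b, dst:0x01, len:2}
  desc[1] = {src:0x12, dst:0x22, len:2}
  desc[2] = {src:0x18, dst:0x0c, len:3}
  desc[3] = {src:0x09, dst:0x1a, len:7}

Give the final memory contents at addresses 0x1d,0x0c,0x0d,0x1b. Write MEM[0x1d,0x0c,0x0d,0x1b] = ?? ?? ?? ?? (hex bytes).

MEM[0x1d,0x0c,0x0d,0x1b] = a2 a2 68 9a

D0: mem[0x01..0x02] <- [c1 73]
D1: mem[0x22..0x23] <- [56 ff]
D2: mem[0x0c..0x0e] <- [a2 68 5c]
D3: mem[0x1a..0x20] <- [55 9a c1 a2 68 5c a1]
query mem[0x1d]=0xa2, mem[0x0c]=0xa2, mem[0x0d]=0x68, mem[0x1b]=0x9a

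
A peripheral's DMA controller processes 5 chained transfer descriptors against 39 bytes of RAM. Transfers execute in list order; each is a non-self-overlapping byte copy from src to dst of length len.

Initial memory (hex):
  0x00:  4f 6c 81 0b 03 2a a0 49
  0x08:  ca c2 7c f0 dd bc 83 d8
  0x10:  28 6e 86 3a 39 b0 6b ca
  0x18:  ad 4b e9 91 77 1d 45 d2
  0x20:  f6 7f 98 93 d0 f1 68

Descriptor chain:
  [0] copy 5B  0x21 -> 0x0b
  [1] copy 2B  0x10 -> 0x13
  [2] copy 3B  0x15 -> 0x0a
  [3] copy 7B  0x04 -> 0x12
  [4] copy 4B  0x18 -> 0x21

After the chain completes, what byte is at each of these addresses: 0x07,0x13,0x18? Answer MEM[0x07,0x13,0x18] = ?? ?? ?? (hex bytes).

[0] 0x21->0x0b len=5 : 7f 98 93 d0 f1
[1] 0x10->0x13 len=2 : 28 6e
[2] 0x15->0x0a len=3 : b0 6b ca
[3] 0x04->0x12 len=7 : 03 2a a0 49 ca c2 b0
[4] 0x18->0x21 len=4 : b0 4b e9 91
query mem[0x07]=0x49, mem[0x13]=0x2a, mem[0x18]=0xb0

MEM[0x07,0x13,0x18] = 49 2a b0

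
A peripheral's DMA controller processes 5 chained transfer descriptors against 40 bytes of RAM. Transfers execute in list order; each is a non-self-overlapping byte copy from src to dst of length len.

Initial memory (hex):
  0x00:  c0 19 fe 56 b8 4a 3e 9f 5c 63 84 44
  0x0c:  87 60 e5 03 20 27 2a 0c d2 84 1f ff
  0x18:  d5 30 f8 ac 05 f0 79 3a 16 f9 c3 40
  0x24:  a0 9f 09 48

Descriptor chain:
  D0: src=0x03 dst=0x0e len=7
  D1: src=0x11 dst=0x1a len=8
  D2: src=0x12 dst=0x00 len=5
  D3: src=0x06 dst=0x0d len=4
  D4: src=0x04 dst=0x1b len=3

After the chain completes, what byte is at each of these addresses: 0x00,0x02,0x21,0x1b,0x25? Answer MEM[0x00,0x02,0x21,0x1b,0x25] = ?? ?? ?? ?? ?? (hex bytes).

MEM[0x00,0x02,0x21,0x1b,0x25] = 9f 63 d5 1f 9f

D0: mem[0x0e..0x14] <- [56 b8 4a 3e 9f 5c 63]
D1: mem[0x1a..0x21] <- [3e 9f 5c 63 84 1f ff d5]
D2: mem[0x00..0x04] <- [9f 5c 63 84 1f]
D3: mem[0x0d..0x10] <- [3e 9f 5c 63]
D4: mem[0x1b..0x1d] <- [1f 4a 3e]
query mem[0x00]=0x9f, mem[0x02]=0x63, mem[0x21]=0xd5, mem[0x1b]=0x1f, mem[0x25]=0x9f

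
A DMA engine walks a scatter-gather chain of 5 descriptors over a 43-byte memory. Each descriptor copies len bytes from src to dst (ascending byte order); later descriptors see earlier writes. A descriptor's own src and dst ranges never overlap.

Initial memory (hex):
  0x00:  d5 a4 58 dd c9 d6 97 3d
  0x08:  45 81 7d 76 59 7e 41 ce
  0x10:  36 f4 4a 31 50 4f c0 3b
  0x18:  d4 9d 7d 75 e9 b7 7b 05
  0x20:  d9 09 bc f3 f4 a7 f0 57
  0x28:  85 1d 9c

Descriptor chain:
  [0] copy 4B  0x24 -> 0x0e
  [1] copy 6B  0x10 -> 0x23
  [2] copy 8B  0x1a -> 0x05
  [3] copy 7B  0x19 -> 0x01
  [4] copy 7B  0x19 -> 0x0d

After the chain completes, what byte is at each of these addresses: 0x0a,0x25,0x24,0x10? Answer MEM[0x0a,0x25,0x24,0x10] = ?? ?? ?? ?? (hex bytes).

MEM[0x0a,0x25,0x24,0x10] = 05 4a 57 e9

#0 dst[0x0e+4] := {0xf4,0xa7,0xf0,0x57}
#1 dst[0x23+6] := {0xf0,0x57,0x4a,0x31,0x50,0x4f}
#2 dst[0x05+8] := {0x7d,0x75,0xe9,0xb7,0x7b,0x05,0xd9,0x09}
#3 dst[0x01+7] := {0x9d,0x7d,0x75,0xe9,0xb7,0x7b,0x05}
#4 dst[0x0d+7] := {0x9d,0x7d,0x75,0xe9,0xb7,0x7b,0x05}
query mem[0x0a]=0x05, mem[0x25]=0x4a, mem[0x24]=0x57, mem[0x10]=0xe9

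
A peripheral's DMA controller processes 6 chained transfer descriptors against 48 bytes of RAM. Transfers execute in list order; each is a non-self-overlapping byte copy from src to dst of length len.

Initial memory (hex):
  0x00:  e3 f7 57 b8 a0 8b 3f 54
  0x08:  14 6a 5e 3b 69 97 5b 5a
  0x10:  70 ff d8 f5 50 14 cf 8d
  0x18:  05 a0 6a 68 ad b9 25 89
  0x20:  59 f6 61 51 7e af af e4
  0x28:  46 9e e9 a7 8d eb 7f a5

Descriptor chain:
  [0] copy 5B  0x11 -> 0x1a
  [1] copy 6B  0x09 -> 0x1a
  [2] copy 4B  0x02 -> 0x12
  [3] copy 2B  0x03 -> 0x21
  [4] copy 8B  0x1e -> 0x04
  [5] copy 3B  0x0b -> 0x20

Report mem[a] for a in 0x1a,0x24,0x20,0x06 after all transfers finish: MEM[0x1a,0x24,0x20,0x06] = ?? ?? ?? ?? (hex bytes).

MEM[0x1a,0x24,0x20,0x06] = 6a 7e af 59

  after D0: wrote 5B at 0x1a = ffd8f55014
  after D1: wrote 6B at 0x1a = 6a5e3b69975b
  after D2: wrote 4B at 0x12 = 57b8a08b
  after D3: wrote 2B at 0x21 = b8a0
  after D4: wrote 8B at 0x04 = 975b59b8a0517eaf
  after D5: wrote 3B at 0x20 = af6997
query mem[0x1a]=0x6a, mem[0x24]=0x7e, mem[0x20]=0xaf, mem[0x06]=0x59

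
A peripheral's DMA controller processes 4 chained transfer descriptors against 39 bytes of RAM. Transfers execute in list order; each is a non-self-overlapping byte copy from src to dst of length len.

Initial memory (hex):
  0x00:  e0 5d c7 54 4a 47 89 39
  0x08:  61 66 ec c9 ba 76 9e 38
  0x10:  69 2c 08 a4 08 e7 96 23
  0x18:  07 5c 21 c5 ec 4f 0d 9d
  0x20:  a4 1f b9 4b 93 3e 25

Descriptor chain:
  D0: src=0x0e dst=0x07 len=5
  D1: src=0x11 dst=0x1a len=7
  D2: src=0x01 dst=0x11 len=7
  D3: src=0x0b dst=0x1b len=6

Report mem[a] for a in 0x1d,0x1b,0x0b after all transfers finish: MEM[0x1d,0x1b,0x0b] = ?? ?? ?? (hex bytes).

[0] 0x0e->0x07 len=5 : 9e 38 69 2c 08
[1] 0x11->0x1a len=7 : 2c 08 a4 08 e7 96 23
[2] 0x01->0x11 len=7 : 5d c7 54 4a 47 89 9e
[3] 0x0b->0x1b len=6 : 08 ba 76 9e 38 69
query mem[0x1d]=0x76, mem[0x1b]=0x08, mem[0x0b]=0x08

MEM[0x1d,0x1b,0x0b] = 76 08 08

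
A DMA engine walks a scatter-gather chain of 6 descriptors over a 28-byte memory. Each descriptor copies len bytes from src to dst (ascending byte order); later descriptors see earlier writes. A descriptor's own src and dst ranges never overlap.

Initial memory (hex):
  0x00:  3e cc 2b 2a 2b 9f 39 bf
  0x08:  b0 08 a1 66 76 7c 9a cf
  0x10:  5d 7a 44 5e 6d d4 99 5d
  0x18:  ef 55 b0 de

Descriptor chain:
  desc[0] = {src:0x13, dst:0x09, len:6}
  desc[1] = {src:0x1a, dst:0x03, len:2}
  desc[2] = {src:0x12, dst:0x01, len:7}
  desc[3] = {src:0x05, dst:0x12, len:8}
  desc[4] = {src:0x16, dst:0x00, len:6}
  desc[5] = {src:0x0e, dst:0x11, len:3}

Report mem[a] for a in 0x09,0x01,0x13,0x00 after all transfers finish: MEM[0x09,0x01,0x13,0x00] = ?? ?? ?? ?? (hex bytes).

D0: mem[0x09..0x0e] <- [5e 6d d4 99 5d ef]
D1: mem[0x03..0x04] <- [b0 de]
D2: mem[0x01..0x07] <- [44 5e 6d d4 99 5d ef]
D3: mem[0x12..0x19] <- [99 5d ef b0 5e 6d d4 99]
D4: mem[0x00..0x05] <- [5e 6d d4 99 b0 de]
D5: mem[0x11..0x13] <- [ef cf 5d]
query mem[0x09]=0x5e, mem[0x01]=0x6d, mem[0x13]=0x5d, mem[0x00]=0x5e

MEM[0x09,0x01,0x13,0x00] = 5e 6d 5d 5e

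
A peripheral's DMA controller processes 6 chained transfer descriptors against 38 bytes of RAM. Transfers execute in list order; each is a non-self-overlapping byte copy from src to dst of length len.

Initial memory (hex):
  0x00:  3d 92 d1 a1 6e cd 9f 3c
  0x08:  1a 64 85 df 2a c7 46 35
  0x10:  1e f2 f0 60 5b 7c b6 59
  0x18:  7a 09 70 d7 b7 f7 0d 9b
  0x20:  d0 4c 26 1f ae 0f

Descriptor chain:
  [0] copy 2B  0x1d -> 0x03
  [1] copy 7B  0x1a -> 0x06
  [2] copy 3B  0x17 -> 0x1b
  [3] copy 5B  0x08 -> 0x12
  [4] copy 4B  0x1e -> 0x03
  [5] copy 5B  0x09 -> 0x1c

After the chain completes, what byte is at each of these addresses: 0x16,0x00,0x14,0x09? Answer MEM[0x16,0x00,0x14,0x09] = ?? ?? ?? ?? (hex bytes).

[0] 0x1d->0x03 len=2 : f7 0d
[1] 0x1a->0x06 len=7 : 70 d7 b7 f7 0d 9b d0
[2] 0x17->0x1b len=3 : 59 7a 09
[3] 0x08->0x12 len=5 : b7 f7 0d 9b d0
[4] 0x1e->0x03 len=4 : 0d 9b d0 4c
[5] 0x09->0x1c len=5 : f7 0d 9b d0 c7
query mem[0x16]=0xd0, mem[0x00]=0x3d, mem[0x14]=0x0d, mem[0x09]=0xf7

MEM[0x16,0x00,0x14,0x09] = d0 3d 0d f7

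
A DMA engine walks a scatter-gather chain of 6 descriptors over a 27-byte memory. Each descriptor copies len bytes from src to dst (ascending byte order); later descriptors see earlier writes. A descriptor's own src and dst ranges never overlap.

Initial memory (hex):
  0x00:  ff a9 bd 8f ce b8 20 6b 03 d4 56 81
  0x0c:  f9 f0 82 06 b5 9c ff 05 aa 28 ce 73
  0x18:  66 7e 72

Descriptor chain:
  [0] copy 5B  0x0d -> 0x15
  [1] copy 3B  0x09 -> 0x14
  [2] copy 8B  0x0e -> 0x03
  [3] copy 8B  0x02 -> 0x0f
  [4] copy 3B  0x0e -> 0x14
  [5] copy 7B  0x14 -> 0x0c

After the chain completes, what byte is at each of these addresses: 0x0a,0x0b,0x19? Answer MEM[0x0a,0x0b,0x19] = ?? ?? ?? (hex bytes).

[0] 0x0d->0x15 len=5 : f0 82 06 b5 9c
[1] 0x09->0x14 len=3 : d4 56 81
[2] 0x0e->0x03 len=8 : 82 06 b5 9c ff 05 d4 56
[3] 0x02->0x0f len=8 : bd 82 06 b5 9c ff 05 d4
[4] 0x0e->0x14 len=3 : 82 bd 82
[5] 0x14->0x0c len=7 : 82 bd 82 06 b5 9c 72
query mem[0x0a]=0x56, mem[0x0b]=0x81, mem[0x19]=0x9c

MEM[0x0a,0x0b,0x19] = 56 81 9c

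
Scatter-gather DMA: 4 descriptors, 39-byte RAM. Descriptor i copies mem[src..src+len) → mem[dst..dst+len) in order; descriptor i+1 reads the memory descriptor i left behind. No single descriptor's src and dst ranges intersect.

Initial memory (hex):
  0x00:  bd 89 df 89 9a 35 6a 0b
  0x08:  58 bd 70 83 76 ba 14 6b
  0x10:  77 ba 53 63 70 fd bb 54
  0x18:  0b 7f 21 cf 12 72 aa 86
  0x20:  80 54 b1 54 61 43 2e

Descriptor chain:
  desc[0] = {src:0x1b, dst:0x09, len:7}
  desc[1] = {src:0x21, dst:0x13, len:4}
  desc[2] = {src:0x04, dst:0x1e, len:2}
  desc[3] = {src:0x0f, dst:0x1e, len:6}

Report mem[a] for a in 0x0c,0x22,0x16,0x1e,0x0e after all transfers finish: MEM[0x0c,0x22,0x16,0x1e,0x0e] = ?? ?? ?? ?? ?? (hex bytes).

MEM[0x0c,0x22,0x16,0x1e,0x0e] = aa 54 61 54 80

#0 dst[0x09+7] := {0xcf,0x12,0x72,0xaa,0x86,0x80,0x54}
#1 dst[0x13+4] := {0x54,0xb1,0x54,0x61}
#2 dst[0x1e+2] := {0x9a,0x35}
#3 dst[0x1e+6] := {0x54,0x77,0xba,0x53,0x54,0xb1}
query mem[0x0c]=0xaa, mem[0x22]=0x54, mem[0x16]=0x61, mem[0x1e]=0x54, mem[0x0e]=0x80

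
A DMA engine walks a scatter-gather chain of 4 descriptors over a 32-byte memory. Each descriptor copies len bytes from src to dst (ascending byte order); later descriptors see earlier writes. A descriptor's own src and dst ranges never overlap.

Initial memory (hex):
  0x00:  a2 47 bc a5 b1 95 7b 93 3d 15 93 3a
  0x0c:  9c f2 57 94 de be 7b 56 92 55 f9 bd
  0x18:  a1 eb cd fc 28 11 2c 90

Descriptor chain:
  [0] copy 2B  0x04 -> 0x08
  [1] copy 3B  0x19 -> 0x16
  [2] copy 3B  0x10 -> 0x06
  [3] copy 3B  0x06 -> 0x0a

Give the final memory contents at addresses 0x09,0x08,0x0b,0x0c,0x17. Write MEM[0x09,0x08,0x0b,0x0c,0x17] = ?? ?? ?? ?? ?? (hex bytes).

#0 dst[0x08+2] := {0xb1,0x95}
#1 dst[0x16+3] := {0xeb,0xcd,0xfc}
#2 dst[0x06+3] := {0xde,0xbe,0x7b}
#3 dst[0x0a+3] := {0xde,0xbe,0x7b}
query mem[0x09]=0x95, mem[0x08]=0x7b, mem[0x0b]=0xbe, mem[0x0c]=0x7b, mem[0x17]=0xcd

MEM[0x09,0x08,0x0b,0x0c,0x17] = 95 7b be 7b cd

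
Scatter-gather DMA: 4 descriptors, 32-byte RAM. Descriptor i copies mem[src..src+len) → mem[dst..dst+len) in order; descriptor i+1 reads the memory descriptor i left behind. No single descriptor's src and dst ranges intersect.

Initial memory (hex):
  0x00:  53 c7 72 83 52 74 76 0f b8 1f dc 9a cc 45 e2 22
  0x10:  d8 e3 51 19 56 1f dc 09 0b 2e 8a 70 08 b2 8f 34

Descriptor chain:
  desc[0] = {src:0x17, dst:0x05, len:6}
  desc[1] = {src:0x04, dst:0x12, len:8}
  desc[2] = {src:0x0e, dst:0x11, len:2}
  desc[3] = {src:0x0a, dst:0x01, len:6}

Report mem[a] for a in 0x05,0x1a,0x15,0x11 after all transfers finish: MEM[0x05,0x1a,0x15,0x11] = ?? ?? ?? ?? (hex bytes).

MEM[0x05,0x1a,0x15,0x11] = e2 8a 2e e2

D0: mem[0x05..0x0a] <- [09 0b 2e 8a 70 08]
D1: mem[0x12..0x19] <- [52 09 0b 2e 8a 70 08 9a]
D2: mem[0x11..0x12] <- [e2 22]
D3: mem[0x01..0x06] <- [08 9a cc 45 e2 22]
query mem[0x05]=0xe2, mem[0x1a]=0x8a, mem[0x15]=0x2e, mem[0x11]=0xe2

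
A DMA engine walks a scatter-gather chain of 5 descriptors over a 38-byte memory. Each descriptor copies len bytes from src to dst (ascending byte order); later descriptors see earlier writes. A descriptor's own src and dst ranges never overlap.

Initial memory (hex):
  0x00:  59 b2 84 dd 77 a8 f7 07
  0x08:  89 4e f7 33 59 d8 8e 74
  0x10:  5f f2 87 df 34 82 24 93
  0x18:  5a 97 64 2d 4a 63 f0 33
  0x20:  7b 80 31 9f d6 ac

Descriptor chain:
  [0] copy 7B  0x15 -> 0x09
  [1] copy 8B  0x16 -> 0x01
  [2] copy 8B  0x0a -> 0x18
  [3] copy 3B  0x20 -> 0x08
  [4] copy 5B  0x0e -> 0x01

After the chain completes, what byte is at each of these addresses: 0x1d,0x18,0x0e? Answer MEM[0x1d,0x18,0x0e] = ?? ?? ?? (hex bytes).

[0] 0x15->0x09 len=7 : 82 24 93 5a 97 64 2d
[1] 0x16->0x01 len=8 : 24 93 5a 97 64 2d 4a 63
[2] 0x0a->0x18 len=8 : 24 93 5a 97 64 2d 5f f2
[3] 0x20->0x08 len=3 : 7b 80 31
[4] 0x0e->0x01 len=5 : 64 2d 5f f2 87
query mem[0x1d]=0x2d, mem[0x18]=0x24, mem[0x0e]=0x64

MEM[0x1d,0x18,0x0e] = 2d 24 64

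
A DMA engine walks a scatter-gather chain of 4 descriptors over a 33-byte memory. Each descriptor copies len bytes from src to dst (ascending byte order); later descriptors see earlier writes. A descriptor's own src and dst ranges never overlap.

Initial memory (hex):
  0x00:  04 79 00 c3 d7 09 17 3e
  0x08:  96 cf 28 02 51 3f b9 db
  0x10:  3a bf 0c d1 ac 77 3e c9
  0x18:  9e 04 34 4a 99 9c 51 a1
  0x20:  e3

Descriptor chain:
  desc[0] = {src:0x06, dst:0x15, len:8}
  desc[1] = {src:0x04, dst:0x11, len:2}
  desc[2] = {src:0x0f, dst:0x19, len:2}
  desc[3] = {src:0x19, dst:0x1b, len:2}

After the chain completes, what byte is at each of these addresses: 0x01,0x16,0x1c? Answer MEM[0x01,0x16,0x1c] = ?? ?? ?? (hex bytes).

D0: mem[0x15..0x1c] <- [17 3e 96 cf 28 02 51 3f]
D1: mem[0x11..0x12] <- [d7 09]
D2: mem[0x19..0x1a] <- [db 3a]
D3: mem[0x1b..0x1c] <- [db 3a]
query mem[0x01]=0x79, mem[0x16]=0x3e, mem[0x1c]=0x3a

MEM[0x01,0x16,0x1c] = 79 3e 3a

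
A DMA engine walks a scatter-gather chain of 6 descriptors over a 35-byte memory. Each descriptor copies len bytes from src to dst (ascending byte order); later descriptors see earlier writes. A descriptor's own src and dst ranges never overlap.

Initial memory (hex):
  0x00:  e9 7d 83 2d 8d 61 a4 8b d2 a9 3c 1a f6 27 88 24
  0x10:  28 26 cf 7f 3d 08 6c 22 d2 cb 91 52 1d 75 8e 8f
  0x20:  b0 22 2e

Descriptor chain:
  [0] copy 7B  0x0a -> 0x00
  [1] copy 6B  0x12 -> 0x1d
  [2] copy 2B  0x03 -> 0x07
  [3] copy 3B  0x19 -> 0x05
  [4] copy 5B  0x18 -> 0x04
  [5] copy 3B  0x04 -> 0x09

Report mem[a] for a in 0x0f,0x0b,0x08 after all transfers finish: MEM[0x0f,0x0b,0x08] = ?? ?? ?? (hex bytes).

MEM[0x0f,0x0b,0x08] = 24 91 1d

#0 dst[0x00+7] := {0x3c,0x1a,0xf6,0x27,0x88,0x24,0x28}
#1 dst[0x1d+6] := {0xcf,0x7f,0x3d,0x08,0x6c,0x22}
#2 dst[0x07+2] := {0x27,0x88}
#3 dst[0x05+3] := {0xcb,0x91,0x52}
#4 dst[0x04+5] := {0xd2,0xcb,0x91,0x52,0x1d}
#5 dst[0x09+3] := {0xd2,0xcb,0x91}
query mem[0x0f]=0x24, mem[0x0b]=0x91, mem[0x08]=0x1d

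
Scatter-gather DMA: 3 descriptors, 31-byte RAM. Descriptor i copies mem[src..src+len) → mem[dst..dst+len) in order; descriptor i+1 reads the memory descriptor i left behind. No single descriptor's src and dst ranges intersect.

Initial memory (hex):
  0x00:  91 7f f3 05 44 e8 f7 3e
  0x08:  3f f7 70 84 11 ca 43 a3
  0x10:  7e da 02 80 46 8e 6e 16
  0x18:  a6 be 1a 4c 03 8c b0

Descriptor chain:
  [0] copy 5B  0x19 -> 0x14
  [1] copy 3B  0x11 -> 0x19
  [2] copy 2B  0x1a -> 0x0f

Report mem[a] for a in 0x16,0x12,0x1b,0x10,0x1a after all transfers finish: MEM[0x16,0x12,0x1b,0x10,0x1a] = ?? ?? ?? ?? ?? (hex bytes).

MEM[0x16,0x12,0x1b,0x10,0x1a] = 4c 02 80 80 02

D0: mem[0x14..0x18] <- [be 1a 4c 03 8c]
D1: mem[0x19..0x1b] <- [da 02 80]
D2: mem[0x0f..0x10] <- [02 80]
query mem[0x16]=0x4c, mem[0x12]=0x02, mem[0x1b]=0x80, mem[0x10]=0x80, mem[0x1a]=0x02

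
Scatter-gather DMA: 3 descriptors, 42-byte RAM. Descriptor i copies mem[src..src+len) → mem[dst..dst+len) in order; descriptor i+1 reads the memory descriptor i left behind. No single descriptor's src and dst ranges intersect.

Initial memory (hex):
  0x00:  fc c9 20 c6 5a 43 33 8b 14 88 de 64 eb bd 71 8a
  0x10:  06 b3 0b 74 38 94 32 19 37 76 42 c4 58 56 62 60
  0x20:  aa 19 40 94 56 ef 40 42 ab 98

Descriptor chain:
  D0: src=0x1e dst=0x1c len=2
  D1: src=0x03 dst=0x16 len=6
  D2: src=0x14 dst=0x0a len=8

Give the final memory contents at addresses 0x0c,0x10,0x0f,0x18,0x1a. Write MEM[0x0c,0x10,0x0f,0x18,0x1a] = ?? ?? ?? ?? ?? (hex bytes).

MEM[0x0c,0x10,0x0f,0x18,0x1a] = c6 8b 33 43 8b

#0 dst[0x1c+2] := {0x62,0x60}
#1 dst[0x16+6] := {0xc6,0x5a,0x43,0x33,0x8b,0x14}
#2 dst[0x0a+8] := {0x38,0x94,0xc6,0x5a,0x43,0x33,0x8b,0x14}
query mem[0x0c]=0xc6, mem[0x10]=0x8b, mem[0x0f]=0x33, mem[0x18]=0x43, mem[0x1a]=0x8b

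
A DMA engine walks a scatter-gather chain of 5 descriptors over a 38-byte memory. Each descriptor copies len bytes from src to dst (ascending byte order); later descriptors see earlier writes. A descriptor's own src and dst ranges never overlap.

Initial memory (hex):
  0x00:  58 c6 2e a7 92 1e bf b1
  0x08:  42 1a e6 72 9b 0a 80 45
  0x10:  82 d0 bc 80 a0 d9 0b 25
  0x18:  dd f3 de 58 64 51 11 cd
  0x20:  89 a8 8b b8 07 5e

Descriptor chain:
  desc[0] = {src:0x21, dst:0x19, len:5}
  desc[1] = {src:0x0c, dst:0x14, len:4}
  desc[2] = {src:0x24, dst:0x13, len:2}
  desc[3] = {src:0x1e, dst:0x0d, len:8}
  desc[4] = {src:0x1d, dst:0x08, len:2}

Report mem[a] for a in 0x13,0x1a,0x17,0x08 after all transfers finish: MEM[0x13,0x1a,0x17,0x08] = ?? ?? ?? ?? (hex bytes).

  after D0: wrote 5B at 0x19 = a88bb8075e
  after D1: wrote 4B at 0x14 = 9b0a8045
  after D2: wrote 2B at 0x13 = 075e
  after D3: wrote 8B at 0x0d = 11cd89a88bb8075e
  after D4: wrote 2B at 0x08 = 5e11
query mem[0x13]=0x07, mem[0x1a]=0x8b, mem[0x17]=0x45, mem[0x08]=0x5e

MEM[0x13,0x1a,0x17,0x08] = 07 8b 45 5e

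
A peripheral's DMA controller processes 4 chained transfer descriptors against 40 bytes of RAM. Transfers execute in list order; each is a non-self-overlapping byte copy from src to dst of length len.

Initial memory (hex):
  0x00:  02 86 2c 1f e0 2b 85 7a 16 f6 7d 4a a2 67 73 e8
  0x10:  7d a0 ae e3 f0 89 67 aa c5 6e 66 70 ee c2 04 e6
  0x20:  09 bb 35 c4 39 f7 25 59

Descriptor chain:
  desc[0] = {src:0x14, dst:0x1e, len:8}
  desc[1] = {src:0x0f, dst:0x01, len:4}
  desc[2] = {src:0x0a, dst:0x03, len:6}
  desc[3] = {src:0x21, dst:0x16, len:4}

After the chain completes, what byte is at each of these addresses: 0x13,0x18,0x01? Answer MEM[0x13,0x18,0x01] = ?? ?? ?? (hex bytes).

#0 dst[0x1e+8] := {0xf0,0x89,0x67,0xaa,0xc5,0x6e,0x66,0x70}
#1 dst[0x01+4] := {0xe8,0x7d,0xa0,0xae}
#2 dst[0x03+6] := {0x7d,0x4a,0xa2,0x67,0x73,0xe8}
#3 dst[0x16+4] := {0xaa,0xc5,0x6e,0x66}
query mem[0x13]=0xe3, mem[0x18]=0x6e, mem[0x01]=0xe8

MEM[0x13,0x18,0x01] = e3 6e e8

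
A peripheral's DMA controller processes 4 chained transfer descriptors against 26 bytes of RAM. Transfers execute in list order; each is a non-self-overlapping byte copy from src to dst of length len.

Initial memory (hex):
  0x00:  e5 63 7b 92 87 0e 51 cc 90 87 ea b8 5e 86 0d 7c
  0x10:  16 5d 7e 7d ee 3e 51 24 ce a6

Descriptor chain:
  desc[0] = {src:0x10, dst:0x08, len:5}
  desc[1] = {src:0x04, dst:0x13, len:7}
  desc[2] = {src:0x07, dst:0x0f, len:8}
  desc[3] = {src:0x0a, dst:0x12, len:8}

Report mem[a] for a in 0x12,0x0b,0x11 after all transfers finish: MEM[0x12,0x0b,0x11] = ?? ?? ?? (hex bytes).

#0 dst[0x08+5] := {0x16,0x5d,0x7e,0x7d,0xee}
#1 dst[0x13+7] := {0x87,0x0e,0x51,0xcc,0x16,0x5d,0x7e}
#2 dst[0x0f+8] := {0xcc,0x16,0x5d,0x7e,0x7d,0xee,0x86,0x0d}
#3 dst[0x12+8] := {0x7e,0x7d,0xee,0x86,0x0d,0xcc,0x16,0x5d}
query mem[0x12]=0x7e, mem[0x0b]=0x7d, mem[0x11]=0x5d

MEM[0x12,0x0b,0x11] = 7e 7d 5d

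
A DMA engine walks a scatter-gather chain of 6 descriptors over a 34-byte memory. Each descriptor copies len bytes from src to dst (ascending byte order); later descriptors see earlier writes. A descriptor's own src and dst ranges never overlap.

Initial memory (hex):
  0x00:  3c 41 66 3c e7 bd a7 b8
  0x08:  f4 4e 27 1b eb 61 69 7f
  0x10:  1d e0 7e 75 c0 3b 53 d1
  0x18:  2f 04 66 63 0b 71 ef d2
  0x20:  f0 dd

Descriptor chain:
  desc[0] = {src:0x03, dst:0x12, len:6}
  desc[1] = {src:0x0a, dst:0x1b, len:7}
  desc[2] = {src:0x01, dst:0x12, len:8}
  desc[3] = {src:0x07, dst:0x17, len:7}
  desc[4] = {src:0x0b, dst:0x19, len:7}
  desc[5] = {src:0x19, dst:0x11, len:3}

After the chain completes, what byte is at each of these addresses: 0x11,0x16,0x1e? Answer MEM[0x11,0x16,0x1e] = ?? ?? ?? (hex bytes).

[0] 0x03->0x12 len=6 : 3c e7 bd a7 b8 f4
[1] 0x0a->0x1b len=7 : 27 1b eb 61 69 7f 1d
[2] 0x01->0x12 len=8 : 41 66 3c e7 bd a7 b8 f4
[3] 0x07->0x17 len=7 : b8 f4 4e 27 1b eb 61
[4] 0x0b->0x19 len=7 : 1b eb 61 69 7f 1d e0
[5] 0x19->0x11 len=3 : 1b eb 61
query mem[0x11]=0x1b, mem[0x16]=0xbd, mem[0x1e]=0x1d

MEM[0x11,0x16,0x1e] = 1b bd 1d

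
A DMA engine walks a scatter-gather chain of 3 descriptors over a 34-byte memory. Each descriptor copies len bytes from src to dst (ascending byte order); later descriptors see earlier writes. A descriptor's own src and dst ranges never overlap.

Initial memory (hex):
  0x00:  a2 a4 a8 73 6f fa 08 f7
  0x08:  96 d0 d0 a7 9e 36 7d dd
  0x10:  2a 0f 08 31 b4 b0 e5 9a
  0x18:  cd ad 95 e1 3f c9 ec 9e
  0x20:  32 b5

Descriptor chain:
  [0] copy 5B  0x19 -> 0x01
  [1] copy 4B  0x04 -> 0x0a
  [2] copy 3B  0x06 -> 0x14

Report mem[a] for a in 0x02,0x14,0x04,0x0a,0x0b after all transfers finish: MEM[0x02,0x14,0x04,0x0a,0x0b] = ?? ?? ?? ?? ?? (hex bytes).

MEM[0x02,0x14,0x04,0x0a,0x0b] = 95 08 3f 3f c9

  after D0: wrote 5B at 0x01 = ad95e13fc9
  after D1: wrote 4B at 0x0a = 3fc908f7
  after D2: wrote 3B at 0x14 = 08f796
query mem[0x02]=0x95, mem[0x14]=0x08, mem[0x04]=0x3f, mem[0x0a]=0x3f, mem[0x0b]=0xc9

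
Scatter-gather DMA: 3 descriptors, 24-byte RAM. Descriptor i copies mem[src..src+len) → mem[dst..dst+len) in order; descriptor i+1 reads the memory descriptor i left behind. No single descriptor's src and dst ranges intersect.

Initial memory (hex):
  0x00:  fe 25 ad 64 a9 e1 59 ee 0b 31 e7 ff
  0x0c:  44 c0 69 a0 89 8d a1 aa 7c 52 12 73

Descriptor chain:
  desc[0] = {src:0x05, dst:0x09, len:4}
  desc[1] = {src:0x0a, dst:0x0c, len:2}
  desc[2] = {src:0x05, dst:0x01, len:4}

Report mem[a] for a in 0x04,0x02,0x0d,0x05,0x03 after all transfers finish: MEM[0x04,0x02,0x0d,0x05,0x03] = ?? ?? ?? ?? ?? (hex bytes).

#0 dst[0x09+4] := {0xe1,0x59,0xee,0x0b}
#1 dst[0x0c+2] := {0x59,0xee}
#2 dst[0x01+4] := {0xe1,0x59,0xee,0x0b}
query mem[0x04]=0x0b, mem[0x02]=0x59, mem[0x0d]=0xee, mem[0x05]=0xe1, mem[0x03]=0xee

MEM[0x04,0x02,0x0d,0x05,0x03] = 0b 59 ee e1 ee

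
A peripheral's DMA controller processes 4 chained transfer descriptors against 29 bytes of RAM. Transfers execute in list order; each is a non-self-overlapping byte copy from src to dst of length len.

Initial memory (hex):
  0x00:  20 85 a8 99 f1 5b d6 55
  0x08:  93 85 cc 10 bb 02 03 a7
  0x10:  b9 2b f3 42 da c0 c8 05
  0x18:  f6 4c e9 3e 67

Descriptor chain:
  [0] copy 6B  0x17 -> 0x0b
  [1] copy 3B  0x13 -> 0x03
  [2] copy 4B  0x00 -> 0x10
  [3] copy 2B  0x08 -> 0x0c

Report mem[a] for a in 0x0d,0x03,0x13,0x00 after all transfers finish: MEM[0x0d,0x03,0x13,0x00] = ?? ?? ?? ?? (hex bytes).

MEM[0x0d,0x03,0x13,0x00] = 85 42 42 20

#0 dst[0x0b+6] := {0x05,0xf6,0x4c,0xe9,0x3e,0x67}
#1 dst[0x03+3] := {0x42,0xda,0xc0}
#2 dst[0x10+4] := {0x20,0x85,0xa8,0x42}
#3 dst[0x0c+2] := {0x93,0x85}
query mem[0x0d]=0x85, mem[0x03]=0x42, mem[0x13]=0x42, mem[0x00]=0x20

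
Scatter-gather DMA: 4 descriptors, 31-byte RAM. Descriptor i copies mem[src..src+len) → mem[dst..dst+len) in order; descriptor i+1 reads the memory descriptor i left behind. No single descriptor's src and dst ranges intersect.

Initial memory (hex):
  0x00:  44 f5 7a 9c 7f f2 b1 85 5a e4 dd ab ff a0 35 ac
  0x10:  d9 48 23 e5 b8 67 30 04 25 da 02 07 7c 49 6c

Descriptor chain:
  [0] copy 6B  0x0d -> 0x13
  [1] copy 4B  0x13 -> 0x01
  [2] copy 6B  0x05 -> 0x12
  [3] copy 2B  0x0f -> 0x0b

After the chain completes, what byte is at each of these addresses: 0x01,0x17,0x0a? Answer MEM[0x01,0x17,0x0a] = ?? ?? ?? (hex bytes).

MEM[0x01,0x17,0x0a] = a0 dd dd

[0] 0x0d->0x13 len=6 : a0 35 ac d9 48 23
[1] 0x13->0x01 len=4 : a0 35 ac d9
[2] 0x05->0x12 len=6 : f2 b1 85 5a e4 dd
[3] 0x0f->0x0b len=2 : ac d9
query mem[0x01]=0xa0, mem[0x17]=0xdd, mem[0x0a]=0xdd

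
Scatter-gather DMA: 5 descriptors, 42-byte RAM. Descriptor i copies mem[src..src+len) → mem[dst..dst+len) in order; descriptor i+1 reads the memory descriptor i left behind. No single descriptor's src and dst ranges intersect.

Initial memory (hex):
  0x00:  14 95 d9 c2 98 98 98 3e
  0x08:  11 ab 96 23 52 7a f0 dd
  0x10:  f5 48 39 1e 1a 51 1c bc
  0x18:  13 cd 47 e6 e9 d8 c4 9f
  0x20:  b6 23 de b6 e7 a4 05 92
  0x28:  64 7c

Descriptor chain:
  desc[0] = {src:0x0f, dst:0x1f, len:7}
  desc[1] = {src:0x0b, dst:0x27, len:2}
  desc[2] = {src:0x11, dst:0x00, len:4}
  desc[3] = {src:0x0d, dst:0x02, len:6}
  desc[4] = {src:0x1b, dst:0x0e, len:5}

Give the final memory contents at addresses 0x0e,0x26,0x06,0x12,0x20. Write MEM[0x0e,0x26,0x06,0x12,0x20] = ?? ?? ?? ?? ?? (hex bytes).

  after D0: wrote 7B at 0x1f = ddf548391e1a51
  after D1: wrote 2B at 0x27 = 2352
  after D2: wrote 4B at 0x00 = 48391e1a
  after D3: wrote 6B at 0x02 = 7af0ddf54839
  after D4: wrote 5B at 0x0e = e6e9d8c4dd
query mem[0x0e]=0xe6, mem[0x26]=0x05, mem[0x06]=0x48, mem[0x12]=0xdd, mem[0x20]=0xf5

MEM[0x0e,0x26,0x06,0x12,0x20] = e6 05 48 dd f5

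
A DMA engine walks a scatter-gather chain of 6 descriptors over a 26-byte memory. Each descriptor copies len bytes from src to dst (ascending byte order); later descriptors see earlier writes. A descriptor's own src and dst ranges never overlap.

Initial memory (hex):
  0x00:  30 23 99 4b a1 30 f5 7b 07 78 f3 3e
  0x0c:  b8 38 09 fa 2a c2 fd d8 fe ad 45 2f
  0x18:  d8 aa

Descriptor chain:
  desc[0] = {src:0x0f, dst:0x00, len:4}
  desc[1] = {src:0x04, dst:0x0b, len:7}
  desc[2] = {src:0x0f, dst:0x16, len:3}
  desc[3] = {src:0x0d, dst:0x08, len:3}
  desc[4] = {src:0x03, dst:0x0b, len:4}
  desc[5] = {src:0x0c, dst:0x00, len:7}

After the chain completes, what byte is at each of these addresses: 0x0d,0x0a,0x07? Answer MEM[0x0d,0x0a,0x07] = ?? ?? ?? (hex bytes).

  after D0: wrote 4B at 0x00 = fa2ac2fd
  after D1: wrote 7B at 0x0b = a130f57b0778f3
  after D2: wrote 3B at 0x16 = 0778f3
  after D3: wrote 3B at 0x08 = f57b07
  after D4: wrote 4B at 0x0b = fda130f5
  after D5: wrote 7B at 0x00 = a130f50778f3fd
query mem[0x0d]=0x30, mem[0x0a]=0x07, mem[0x07]=0x7b

MEM[0x0d,0x0a,0x07] = 30 07 7b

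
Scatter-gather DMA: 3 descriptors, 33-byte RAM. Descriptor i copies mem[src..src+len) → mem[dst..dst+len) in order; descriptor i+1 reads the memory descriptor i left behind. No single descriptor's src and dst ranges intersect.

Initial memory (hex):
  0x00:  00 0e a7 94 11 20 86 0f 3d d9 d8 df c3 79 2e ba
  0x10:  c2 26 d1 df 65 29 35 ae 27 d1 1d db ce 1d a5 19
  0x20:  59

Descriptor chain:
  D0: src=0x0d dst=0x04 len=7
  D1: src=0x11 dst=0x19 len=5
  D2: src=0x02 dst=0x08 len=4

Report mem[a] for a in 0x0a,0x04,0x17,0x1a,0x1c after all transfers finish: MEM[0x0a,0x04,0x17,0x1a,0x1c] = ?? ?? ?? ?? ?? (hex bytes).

[0] 0x0d->0x04 len=7 : 79 2e ba c2 26 d1 df
[1] 0x11->0x19 len=5 : 26 d1 df 65 29
[2] 0x02->0x08 len=4 : a7 94 79 2e
query mem[0x0a]=0x79, mem[0x04]=0x79, mem[0x17]=0xae, mem[0x1a]=0xd1, mem[0x1c]=0x65

MEM[0x0a,0x04,0x17,0x1a,0x1c] = 79 79 ae d1 65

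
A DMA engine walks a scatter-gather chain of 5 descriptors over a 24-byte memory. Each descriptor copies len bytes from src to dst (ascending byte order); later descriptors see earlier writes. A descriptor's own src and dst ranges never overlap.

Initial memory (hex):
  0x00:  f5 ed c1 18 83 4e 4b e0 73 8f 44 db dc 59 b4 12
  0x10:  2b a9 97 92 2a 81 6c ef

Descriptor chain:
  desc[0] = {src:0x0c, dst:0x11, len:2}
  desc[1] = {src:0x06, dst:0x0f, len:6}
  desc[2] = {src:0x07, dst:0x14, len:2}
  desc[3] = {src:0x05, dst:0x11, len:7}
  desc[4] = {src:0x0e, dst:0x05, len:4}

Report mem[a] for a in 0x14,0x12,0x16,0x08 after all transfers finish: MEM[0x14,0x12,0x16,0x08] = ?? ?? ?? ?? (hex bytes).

#0 dst[0x11+2] := {0xdc,0x59}
#1 dst[0x0f+6] := {0x4b,0xe0,0x73,0x8f,0x44,0xdb}
#2 dst[0x14+2] := {0xe0,0x73}
#3 dst[0x11+7] := {0x4e,0x4b,0xe0,0x73,0x8f,0x44,0xdb}
#4 dst[0x05+4] := {0xb4,0x4b,0xe0,0x4e}
query mem[0x14]=0x73, mem[0x12]=0x4b, mem[0x16]=0x44, mem[0x08]=0x4e

MEM[0x14,0x12,0x16,0x08] = 73 4b 44 4e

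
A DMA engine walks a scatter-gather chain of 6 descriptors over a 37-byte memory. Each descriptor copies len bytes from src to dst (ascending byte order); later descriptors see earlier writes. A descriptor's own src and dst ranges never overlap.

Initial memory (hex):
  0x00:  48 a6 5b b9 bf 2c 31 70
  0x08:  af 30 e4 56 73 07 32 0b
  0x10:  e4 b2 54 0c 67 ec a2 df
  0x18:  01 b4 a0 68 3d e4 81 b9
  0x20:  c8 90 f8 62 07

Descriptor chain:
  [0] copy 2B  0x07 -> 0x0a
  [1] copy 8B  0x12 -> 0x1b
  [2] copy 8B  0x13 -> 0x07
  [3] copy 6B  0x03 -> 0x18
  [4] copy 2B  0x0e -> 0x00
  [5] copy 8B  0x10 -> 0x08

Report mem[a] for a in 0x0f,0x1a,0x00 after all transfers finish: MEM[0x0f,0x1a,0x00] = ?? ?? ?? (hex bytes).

MEM[0x0f,0x1a,0x00] = df 2c a0

D0: mem[0x0a..0x0b] <- [70 af]
D1: mem[0x1b..0x22] <- [54 0c 67 ec a2 df 01 b4]
D2: mem[0x07..0x0e] <- [0c 67 ec a2 df 01 b4 a0]
D3: mem[0x18..0x1d] <- [b9 bf 2c 31 0c 67]
D4: mem[0x00..0x01] <- [a0 0b]
D5: mem[0x08..0x0f] <- [e4 b2 54 0c 67 ec a2 df]
query mem[0x0f]=0xdf, mem[0x1a]=0x2c, mem[0x00]=0xa0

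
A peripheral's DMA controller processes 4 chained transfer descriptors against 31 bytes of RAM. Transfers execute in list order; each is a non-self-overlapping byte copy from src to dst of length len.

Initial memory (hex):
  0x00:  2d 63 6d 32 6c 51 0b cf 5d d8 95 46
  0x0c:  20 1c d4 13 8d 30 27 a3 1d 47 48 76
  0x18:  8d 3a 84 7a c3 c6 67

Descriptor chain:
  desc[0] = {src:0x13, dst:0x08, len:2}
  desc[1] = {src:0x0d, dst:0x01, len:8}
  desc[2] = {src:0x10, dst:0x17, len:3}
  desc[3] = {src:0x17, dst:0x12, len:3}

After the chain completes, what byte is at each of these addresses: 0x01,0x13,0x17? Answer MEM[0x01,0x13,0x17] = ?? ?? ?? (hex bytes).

D0: mem[0x08..0x09] <- [a3 1d]
D1: mem[0x01..0x08] <- [1c d4 13 8d 30 27 a3 1d]
D2: mem[0x17..0x19] <- [8d 30 27]
D3: mem[0x12..0x14] <- [8d 30 27]
query mem[0x01]=0x1c, mem[0x13]=0x30, mem[0x17]=0x8d

MEM[0x01,0x13,0x17] = 1c 30 8d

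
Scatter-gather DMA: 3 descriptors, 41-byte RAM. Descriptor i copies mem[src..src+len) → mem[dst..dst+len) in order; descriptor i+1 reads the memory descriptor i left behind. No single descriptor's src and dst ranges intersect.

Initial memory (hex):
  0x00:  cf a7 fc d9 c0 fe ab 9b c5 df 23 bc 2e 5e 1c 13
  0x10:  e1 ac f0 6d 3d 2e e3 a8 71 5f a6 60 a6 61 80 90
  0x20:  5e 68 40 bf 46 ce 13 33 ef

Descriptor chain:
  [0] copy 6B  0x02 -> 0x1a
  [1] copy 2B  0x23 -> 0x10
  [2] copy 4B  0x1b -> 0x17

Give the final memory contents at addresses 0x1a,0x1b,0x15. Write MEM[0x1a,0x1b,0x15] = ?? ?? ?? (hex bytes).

#0 dst[0x1a+6] := {0xfc,0xd9,0xc0,0xfe,0xab,0x9b}
#1 dst[0x10+2] := {0xbf,0x46}
#2 dst[0x17+4] := {0xd9,0xc0,0xfe,0xab}
query mem[0x1a]=0xab, mem[0x1b]=0xd9, mem[0x15]=0x2e

MEM[0x1a,0x1b,0x15] = ab d9 2e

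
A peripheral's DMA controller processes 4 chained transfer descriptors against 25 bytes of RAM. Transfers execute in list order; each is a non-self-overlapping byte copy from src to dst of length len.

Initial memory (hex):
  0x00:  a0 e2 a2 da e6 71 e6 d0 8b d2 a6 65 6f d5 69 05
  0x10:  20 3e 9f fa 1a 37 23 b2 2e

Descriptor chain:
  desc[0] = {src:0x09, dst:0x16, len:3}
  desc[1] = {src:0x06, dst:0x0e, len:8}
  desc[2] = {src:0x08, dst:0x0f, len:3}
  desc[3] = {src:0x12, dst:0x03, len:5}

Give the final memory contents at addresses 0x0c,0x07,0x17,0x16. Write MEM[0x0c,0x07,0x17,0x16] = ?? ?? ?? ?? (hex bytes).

MEM[0x0c,0x07,0x17,0x16] = 6f d2 a6 d2

  after D0: wrote 3B at 0x16 = d2a665
  after D1: wrote 8B at 0x0e = e6d08bd2a6656fd5
  after D2: wrote 3B at 0x0f = 8bd2a6
  after D3: wrote 5B at 0x03 = a6656fd5d2
query mem[0x0c]=0x6f, mem[0x07]=0xd2, mem[0x17]=0xa6, mem[0x16]=0xd2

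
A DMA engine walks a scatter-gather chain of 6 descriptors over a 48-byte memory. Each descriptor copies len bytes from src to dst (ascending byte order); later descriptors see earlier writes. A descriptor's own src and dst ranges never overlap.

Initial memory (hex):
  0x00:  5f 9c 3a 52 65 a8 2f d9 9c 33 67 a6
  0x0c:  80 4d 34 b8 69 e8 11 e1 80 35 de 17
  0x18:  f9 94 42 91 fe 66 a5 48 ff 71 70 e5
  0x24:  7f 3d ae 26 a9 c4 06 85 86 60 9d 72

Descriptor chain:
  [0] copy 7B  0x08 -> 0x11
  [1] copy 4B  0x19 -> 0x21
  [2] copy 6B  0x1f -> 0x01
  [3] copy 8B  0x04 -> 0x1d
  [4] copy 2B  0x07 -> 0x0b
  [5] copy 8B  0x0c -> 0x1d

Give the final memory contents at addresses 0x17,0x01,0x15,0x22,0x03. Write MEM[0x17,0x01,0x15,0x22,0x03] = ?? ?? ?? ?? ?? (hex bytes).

[0] 0x08->0x11 len=7 : 9c 33 67 a6 80 4d 34
[1] 0x19->0x21 len=4 : 94 42 91 fe
[2] 0x1f->0x01 len=6 : 48 ff 94 42 91 fe
[3] 0x04->0x1d len=8 : 42 91 fe d9 9c 33 67 a6
[4] 0x07->0x0b len=2 : d9 9c
[5] 0x0c->0x1d len=8 : 9c 4d 34 b8 69 9c 33 67
query mem[0x17]=0x34, mem[0x01]=0x48, mem[0x15]=0x80, mem[0x22]=0x9c, mem[0x03]=0x94

MEM[0x17,0x01,0x15,0x22,0x03] = 34 48 80 9c 94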